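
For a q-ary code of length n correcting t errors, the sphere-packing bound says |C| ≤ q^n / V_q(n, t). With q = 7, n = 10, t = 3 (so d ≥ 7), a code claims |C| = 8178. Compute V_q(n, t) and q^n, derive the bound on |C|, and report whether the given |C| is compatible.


V_q(n, t) = 27601, q^n = 282475249, Hamming bound = 10234, |C| = 8178 ≤ bound (satisfied).

Step 1: Compute V_q(n, t) = Σ_{j=0}^3 C(n, j) (q−1)^j.
  j = 0: C(10,0)·(6)^0 = 1·1 = 1.
  j = 1: C(10,1)·(6)^1 = 10·6 = 60.
  j = 2: C(10,2)·(6)^2 = 45·36 = 1620.
  j = 3: C(10,3)·(6)^3 = 120·216 = 25920.
  V_q(n, t) = 1 + 60 + 1620 + 25920 = 27601.
Step 2: q^n = 7^10 = 282475249.
Step 3: Hamming bound ⌊q^n / V_q(n,t)⌋ = ⌊282475249/27601⌋ = 10234.
Step 4: Compare |C| = 8178 to 10234: satisfied.
The claimed |C| lies below the Hamming bound.


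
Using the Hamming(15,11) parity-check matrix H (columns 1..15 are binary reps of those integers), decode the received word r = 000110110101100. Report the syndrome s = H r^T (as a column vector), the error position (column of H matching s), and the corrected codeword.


s = (0, 1, 0, 1)^T, error position = 5, corrected codeword c = 000100110101100

Compute s = H r^T mod 2 one row at a time:
  s_1 = 1 + 0 + 1 + 0 + 1 + 1 + 0 + 0 = 4 ≡ 0 (mod 2).
  s_2 = 1 + 1 + 0 + 1 + 1 + 1 + 0 + 0 = 5 ≡ 1 (mod 2).
  s_3 = 0 + 0 + 0 + 1 + 1 + 0 + 0 + 0 = 2 ≡ 0 (mod 2).
  s_4 = 0 + 0 + 1 + 1 + 0 + 0 + 1 + 0 = 3 ≡ 1 (mod 2).
s = (0, 1, 0, 1)^T — this equals column 5 of H (binary 0101), so error is at position 5.
Correct: flip bit 5 of r = 000110110101100 to get c = 000100110101100.


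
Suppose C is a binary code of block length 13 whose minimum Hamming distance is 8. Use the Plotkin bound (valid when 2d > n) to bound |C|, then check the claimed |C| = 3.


Plotkin bound M ≤ 4; given |C| = 3 ≤ bound (satisfied).

Check applicability: 2d = 16, n = 13.
2d − n = 3 > 0, so Plotkin applies.
Compute d/(2d−n) = 8/3 ≈ 2.6667.
⌊d/(2d−n)⌋ = 2.
Plotkin bound: M ≤ 2·2 = 4.
Given |C| = 3, check: satisfied.
This |C| is below the Plotkin bound.


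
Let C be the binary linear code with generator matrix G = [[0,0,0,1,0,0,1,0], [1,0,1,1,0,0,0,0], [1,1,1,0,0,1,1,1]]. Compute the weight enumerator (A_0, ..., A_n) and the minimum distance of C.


Weight distribution: A_0 = 1, A_2 = 1, A_3 = 3, A_5 = 1, A_6 = 2. Minimum distance d = 2.

Enumerate all 2^3 = 8 messages m ∈ F_2^3.
For each, compute codeword c = mG in F_2^8, then tally its weight.
  m = 000 → c = 00000000, weight = 0.
  m = 100 → c = 00010010, weight = 2.
  m = 010 → c = 10110000, weight = 3.
  m = 110 → c = 10100010, weight = 3.
  m = 001 → c = 11100111, weight = 6.
  m = 101 → c = 11110101, weight = 6.
  m = 011 → c = 01010111, weight = 5.
  m = 111 → c = 01000101, weight = 3.
Tally weights:
  weight 0: 1 codewords.
  weight 2: 1 codewords.
  weight 3: 3 codewords.
  weight 5: 1 codewords.
  weight 6: 2 codewords.
Minimum distance d = smallest w > 0 with A_w > 0 = 2.
Sanity: Σ A_w = 8 = 2^3 = 8 ✓.


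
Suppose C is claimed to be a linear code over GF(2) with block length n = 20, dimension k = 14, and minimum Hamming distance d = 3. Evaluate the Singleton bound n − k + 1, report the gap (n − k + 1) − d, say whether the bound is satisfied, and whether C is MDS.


Singleton RHS = n − k + 1 = 7, slack = 4, bound satisfied, not MDS.

Singleton bound: d ≤ n − k + 1.
Here n = 20, k = 14, so n − k + 1 = 7.
Given d = 3, check d ≤ 7: YES.
Slack = (n − k + 1) − d = 4.
The code is NOT MDS (slack = 4 > 0).
Description: the claimed parameters are [20, 14, 3]_2; such a code would be non-MDS.


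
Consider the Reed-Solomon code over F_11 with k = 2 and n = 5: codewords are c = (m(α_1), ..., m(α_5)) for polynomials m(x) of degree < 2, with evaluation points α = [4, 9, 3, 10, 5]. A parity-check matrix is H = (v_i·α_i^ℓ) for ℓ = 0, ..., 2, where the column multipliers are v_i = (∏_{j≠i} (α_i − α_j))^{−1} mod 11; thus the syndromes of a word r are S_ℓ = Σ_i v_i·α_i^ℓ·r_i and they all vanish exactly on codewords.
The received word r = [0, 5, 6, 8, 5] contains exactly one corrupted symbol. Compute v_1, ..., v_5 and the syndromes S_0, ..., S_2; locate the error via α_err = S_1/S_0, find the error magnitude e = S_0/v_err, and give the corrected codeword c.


S = (2, 7, 8), error at position 2, error magnitude e = 2, c = [0, 3, 6, 8, 5].

Step 1: column multipliers v_i = (∏_{j≠i}(α_i − α_j))^{−1} mod 11.
  i = 1 (α = 4): (4−9)(4−3)(4−10)(4−5) = (−5)·1·(−6)·(−1) = −30 ≡ 3, so v_1 = 3^{−1} = 4 (mod 11).
  i = 2 (α = 9): (9−4)(9−3)(9−10)(9−5) = 5·6·(−1)·4 = −120 ≡ 1, so v_2 = 1^{−1} = 1 (mod 11).
  i = 3 (α = 3): (3−4)(3−9)(3−10)(3−5) = (−1)·(−6)·(−7)·(−2) = 84 ≡ 7, so v_3 = 7^{−1} = 8 (mod 11).
  i = 4 (α = 10): (10−4)(10−9)(10−3)(10−5) = 6·1·7·5 = 210 ≡ 1, so v_4 = 1^{−1} = 1 (mod 11).
  i = 5 (α = 5): (5−4)(5−9)(5−3)(5−10) = 1·(−4)·2·(−5) = 40 ≡ 7, so v_5 = 7^{−1} = 8 (mod 11).
  v = [4, 1, 8, 1, 8].
Step 2: syndromes of r = [0, 5, 6, 8, 5] (all sums mod 11).
  S_0 = Σ v_i r_i = 4·0 + 1·5 + 8·6 + 1·8 + 8·5 = 101 ≡ 2.
  S_1 = Σ v_i α_i r_i = 4·4·0 + 1·9·5 + 8·3·6 + 1·10·8 + 8·5·5 = 469 ≡ 7.
  α_i^2 mod 11 = [5, 4, 9, 1, 3].
  S_2 = Σ v_i α_i^2 r_i = 4·5·0 + 1·4·5 + 8·9·6 + 1·1·8 + 8·3·5 = 580 ≡ 8.
  S = (2, 7, 8) ≠ 0, so r is not a codeword (an error is present).
Step 3: locate the error. For a single error e at position i, S_ℓ = v_i·e·α_i^ℓ, so α_err = S_1/S_0.
  S_0^{−1} = 2^{−1} = 6 (mod 11), so α_err = 7·6 = 42 ≡ 9 = α_2. Error position i = 2.
  Consistency check: S_2/S_1 = 8·8 = 64 ≡ 9 = α_err ✓ (single-error assumption holds).
Step 4: error magnitude e = S_0/v_2 = S_0·∏_{j≠2}(α_2 − α_j) = 2·1 = 2 ≡ 2 (mod 11).
Step 5: correct position 2: c_2 = r_2 − e = 5 − 2 ≡ 3 (mod 11). Hence c = [0, 3, 6, 8, 5].
  Check: interpolating c through the α_i gives m(x) = 2 + 5·x (degree < 2) with m(α_i) = c_i for every i, so c is indeed a codeword.


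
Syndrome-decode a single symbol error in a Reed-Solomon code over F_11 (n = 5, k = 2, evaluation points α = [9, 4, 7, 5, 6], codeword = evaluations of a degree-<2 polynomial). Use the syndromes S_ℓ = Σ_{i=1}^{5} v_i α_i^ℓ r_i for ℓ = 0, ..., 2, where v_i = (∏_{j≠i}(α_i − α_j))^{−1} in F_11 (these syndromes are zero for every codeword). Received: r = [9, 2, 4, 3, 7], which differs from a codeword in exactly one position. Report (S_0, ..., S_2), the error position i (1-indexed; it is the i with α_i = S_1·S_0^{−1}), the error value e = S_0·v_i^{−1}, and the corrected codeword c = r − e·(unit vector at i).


S = (5, 3, 4), error at position 4, error magnitude e = 4, c = [9, 2, 4, 10, 7].

Step 1: column multipliers v_i = (∏_{j≠i}(α_i − α_j))^{−1} mod 11.
  i = 1 (α = 9): (9−4)(9−7)(9−5)(9−6) = 5·2·4·3 = 120 ≡ 10, so v_1 = 10^{−1} = 10 (mod 11).
  i = 2 (α = 4): (4−9)(4−7)(4−5)(4−6) = (−5)·(−3)·(−1)·(−2) = 30 ≡ 8, so v_2 = 8^{−1} = 7 (mod 11).
  i = 3 (α = 7): (7−9)(7−4)(7−5)(7−6) = (−2)·3·2·1 = −12 ≡ 10, so v_3 = 10^{−1} = 10 (mod 11).
  i = 4 (α = 5): (5−9)(5−4)(5−7)(5−6) = (−4)·1·(−2)·(−1) = −8 ≡ 3, so v_4 = 3^{−1} = 4 (mod 11).
  i = 5 (α = 6): (6−9)(6−4)(6−7)(6−5) = (−3)·2·(−1)·1 = 6 ≡ 6, so v_5 = 6^{−1} = 2 (mod 11).
  v = [10, 7, 10, 4, 2].
Step 2: syndromes of r = [9, 2, 4, 3, 7] (all sums mod 11).
  S_0 = Σ v_i r_i = 10·9 + 7·2 + 10·4 + 4·3 + 2·7 = 170 ≡ 5.
  S_1 = Σ v_i α_i r_i = 10·9·9 + 7·4·2 + 10·7·4 + 4·5·3 + 2·6·7 = 1290 ≡ 3.
  α_i^2 mod 11 = [4, 5, 5, 3, 3].
  S_2 = Σ v_i α_i^2 r_i = 10·4·9 + 7·5·2 + 10·5·4 + 4·3·3 + 2·3·7 = 708 ≡ 4.
  S = (5, 3, 4) ≠ 0, so r is not a codeword (an error is present).
Step 3: locate the error. For a single error e at position i, S_ℓ = v_i·e·α_i^ℓ, so α_err = S_1/S_0.
  S_0^{−1} = 5^{−1} = 9 (mod 11), so α_err = 3·9 = 27 ≡ 5 = α_4. Error position i = 4.
  Consistency check: S_2/S_1 = 4·4 = 16 ≡ 5 = α_err ✓ (single-error assumption holds).
Step 4: error magnitude e = S_0/v_4 = S_0·∏_{j≠4}(α_4 − α_j) = 5·3 = 15 ≡ 4 (mod 11).
Step 5: correct position 4: c_4 = r_4 − e = 3 − 4 ≡ 10 (mod 11). Hence c = [9, 2, 4, 10, 7].
  Check: interpolating c through the α_i gives m(x) = 3 + 8·x (degree < 2) with m(α_i) = c_i for every i, so c is indeed a codeword.


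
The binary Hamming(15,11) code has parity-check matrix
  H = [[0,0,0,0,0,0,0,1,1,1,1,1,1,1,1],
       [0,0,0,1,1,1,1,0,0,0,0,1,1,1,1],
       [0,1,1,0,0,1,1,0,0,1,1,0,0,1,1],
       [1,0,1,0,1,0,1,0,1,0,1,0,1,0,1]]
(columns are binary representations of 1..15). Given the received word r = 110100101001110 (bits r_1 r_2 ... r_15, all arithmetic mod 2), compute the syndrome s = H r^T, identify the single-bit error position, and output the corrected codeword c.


s = (0, 1, 1, 0)^T, error position = 6, corrected codeword c = 110101101001110

Compute s = H r^T mod 2 one row at a time:
  s_1 = 0 + 1 + 0 + 0 + 1 + 1 + 1 + 0 = 4 ≡ 0 (mod 2).
  s_2 = 1 + 0 + 0 + 1 + 1 + 1 + 1 + 0 = 5 ≡ 1 (mod 2).
  s_3 = 1 + 0 + 0 + 1 + 0 + 0 + 1 + 0 = 3 ≡ 1 (mod 2).
  s_4 = 1 + 0 + 0 + 1 + 1 + 0 + 1 + 0 = 4 ≡ 0 (mod 2).
s = (0, 1, 1, 0)^T — this equals column 6 of H (binary 0110), so error is at position 6.
Correct: flip bit 6 of r = 110100101001110 to get c = 110101101001110.


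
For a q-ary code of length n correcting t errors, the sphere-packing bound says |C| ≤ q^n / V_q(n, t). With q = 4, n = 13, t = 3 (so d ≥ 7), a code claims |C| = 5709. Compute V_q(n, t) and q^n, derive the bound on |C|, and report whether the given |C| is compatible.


V_q(n, t) = 8464, q^n = 67108864, Hamming bound = 7928, |C| = 5709 ≤ bound (satisfied).

Step 1: Compute V_q(n, t) = Σ_{j=0}^3 C(n, j) (q−1)^j.
  j = 0: C(13,0)·(3)^0 = 1·1 = 1.
  j = 1: C(13,1)·(3)^1 = 13·3 = 39.
  j = 2: C(13,2)·(3)^2 = 78·9 = 702.
  j = 3: C(13,3)·(3)^3 = 286·27 = 7722.
  V_q(n, t) = 1 + 39 + 702 + 7722 = 8464.
Step 2: q^n = 4^13 = 67108864.
Step 3: Hamming bound ⌊q^n / V_q(n,t)⌋ = ⌊67108864/8464⌋ = 7928.
Step 4: Compare |C| = 5709 to 7928: satisfied.
The claimed |C| lies below the Hamming bound.


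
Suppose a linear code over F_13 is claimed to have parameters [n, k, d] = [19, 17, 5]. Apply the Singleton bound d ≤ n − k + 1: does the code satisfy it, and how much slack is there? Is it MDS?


Singleton RHS = n − k + 1 = 3, slack = -2, bound violated (no such code; not MDS).

Singleton bound: d ≤ n − k + 1.
Here n = 19, k = 17, so n − k + 1 = 3.
Given d = 5, check d ≤ 3: NO.
Slack = (n − k + 1) − d = -2.
The slack is negative: d = 5 exceeds n − k + 1 = 3 by 2, so the Singleton bound is violated and no linear [19, 17, 5]_13 code can exist. In particular it is not MDS (MDS requires d = n − k + 1 exactly).
Description: the claimed parameters are [19, 17, 5]_13; such a code would be impossible (violates the Singleton bound).


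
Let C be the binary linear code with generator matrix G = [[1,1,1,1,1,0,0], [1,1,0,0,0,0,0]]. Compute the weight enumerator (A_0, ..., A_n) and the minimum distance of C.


Weight distribution: A_0 = 1, A_2 = 1, A_3 = 1, A_5 = 1. Minimum distance d = 2.

Enumerate all 2^2 = 4 messages m ∈ F_2^2.
For each, compute codeword c = mG in F_2^7, then tally its weight.
  m = 00 → c = 0000000, weight = 0.
  m = 10 → c = 1111100, weight = 5.
  m = 01 → c = 1100000, weight = 2.
  m = 11 → c = 0011100, weight = 3.
Tally weights:
  weight 0: 1 codewords.
  weight 2: 1 codewords.
  weight 3: 1 codewords.
  weight 5: 1 codewords.
Minimum distance d = smallest w > 0 with A_w > 0 = 2.
Sanity: Σ A_w = 4 = 2^2 = 4 ✓.


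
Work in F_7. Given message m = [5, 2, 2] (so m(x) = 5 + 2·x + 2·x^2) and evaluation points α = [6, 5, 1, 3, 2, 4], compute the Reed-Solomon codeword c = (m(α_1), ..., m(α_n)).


c = [5, 2, 2, 1, 3, 3]

Message polynomial: m(x) = 5 + 2·x + 2·x^2 (mod 7).
For each evaluation point α_i, compute m(α_i) mod 7:
  α_1 = 6: Horner steps 2 → 0 → 5, so m(6) = 5.
  α_2 = 5: Horner steps 2 → 5 → 2, so m(5) = 2.
  α_3 = 1: Horner steps 2 → 4 → 2, so m(1) = 2.
  α_4 = 3: Horner steps 2 → 1 → 1, so m(3) = 1.
  α_5 = 2: Horner steps 2 → 6 → 3, so m(2) = 3.
  α_6 = 4: Horner steps 2 → 3 → 3, so m(4) = 3.
Codeword c = [5, 2, 2, 1, 3, 3] ∈ F_7^6.


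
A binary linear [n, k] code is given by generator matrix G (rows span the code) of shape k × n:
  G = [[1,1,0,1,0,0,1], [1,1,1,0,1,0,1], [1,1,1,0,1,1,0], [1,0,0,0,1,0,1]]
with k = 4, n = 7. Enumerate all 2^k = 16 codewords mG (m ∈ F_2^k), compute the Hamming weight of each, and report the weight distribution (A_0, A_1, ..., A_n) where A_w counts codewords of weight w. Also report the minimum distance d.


Weight distribution: A_0 = 1, A_2 = 2, A_3 = 4, A_4 = 5, A_5 = 4. Minimum distance d = 2.

Enumerate all 2^4 = 16 messages m ∈ F_2^4.
For each, compute codeword c = mG in F_2^7, then tally its weight.
  m = 0000 → c = 0000000, weight = 0.
  m = 1000 → c = 1101001, weight = 4.
  m = 0100 → c = 1110101, weight = 5.
  m = 1100 → c = 0011100, weight = 3.
  m = 0010 → c = 1110110, weight = 5.
  m = 1010 → c = 0011111, weight = 5.
  m = 0110 → c = 0000011, weight = 2.
  m = 1110 → c = 1101010, weight = 4.
  m = 0001 → c = 1000101, weight = 3.
  m = 1001 → c = 0101100, weight = 3.
  m = 0101 → c = 0110000, weight = 2.
  m = 1101 → c = 1011001, weight = 4.
  m = 0011 → c = 0110011, weight = 4.
  m = 1011 → c = 1011010, weight = 4.
  m = 0111 → c = 1000110, weight = 3.
  m = 1111 → c = 0101111, weight = 5.
Tally weights:
  weight 0: 1 codewords.
  weight 2: 2 codewords.
  weight 3: 4 codewords.
  weight 4: 5 codewords.
  weight 5: 4 codewords.
Minimum distance d = smallest w > 0 with A_w > 0 = 2.
Sanity: Σ A_w = 16 = 2^4 = 16 ✓.


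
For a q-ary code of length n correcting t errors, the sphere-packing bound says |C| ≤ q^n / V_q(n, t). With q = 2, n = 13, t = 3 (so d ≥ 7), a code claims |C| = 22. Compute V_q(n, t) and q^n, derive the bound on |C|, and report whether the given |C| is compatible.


V_q(n, t) = 378, q^n = 8192, Hamming bound = 21, |C| = 22 > bound (violated).

Step 1: Compute V_q(n, t) = Σ_{j=0}^3 C(n, j) (q−1)^j.
  j = 0: C(13,0)·(1)^0 = 1·1 = 1.
  j = 1: C(13,1)·(1)^1 = 13·1 = 13.
  j = 2: C(13,2)·(1)^2 = 78·1 = 78.
  j = 3: C(13,3)·(1)^3 = 286·1 = 286.
  V_q(n, t) = 1 + 13 + 78 + 286 = 378.
Step 2: q^n = 2^13 = 8192.
Step 3: Hamming bound ⌊q^n / V_q(n,t)⌋ = ⌊8192/378⌋ = 21.
Step 4: Compare |C| = 22 to 21: violated.
The claimed |C| lies above the Hamming bound, so no 2-ary code of length 13 with d ≥ 7 can have 22 codewords.


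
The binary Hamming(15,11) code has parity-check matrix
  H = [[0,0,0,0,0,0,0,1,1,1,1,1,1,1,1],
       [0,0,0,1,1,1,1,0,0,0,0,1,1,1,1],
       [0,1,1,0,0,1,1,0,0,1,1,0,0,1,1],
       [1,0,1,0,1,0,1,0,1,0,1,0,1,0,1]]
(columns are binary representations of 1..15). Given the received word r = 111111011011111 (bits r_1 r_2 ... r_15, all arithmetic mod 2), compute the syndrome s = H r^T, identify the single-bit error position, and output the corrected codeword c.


s = (1, 1, 0, 1)^T, error position = 13, corrected codeword c = 111111011011011

Compute s = H r^T mod 2 one row at a time:
  s_1 = 1 + 1 + 0 + 1 + 1 + 1 + 1 + 1 = 7 ≡ 1 (mod 2).
  s_2 = 1 + 1 + 1 + 0 + 1 + 1 + 1 + 1 = 7 ≡ 1 (mod 2).
  s_3 = 1 + 1 + 1 + 0 + 0 + 1 + 1 + 1 = 6 ≡ 0 (mod 2).
  s_4 = 1 + 1 + 1 + 0 + 1 + 1 + 1 + 1 = 7 ≡ 1 (mod 2).
s = (1, 1, 0, 1)^T — this equals column 13 of H (binary 1101), so error is at position 13.
Correct: flip bit 13 of r = 111111011011111 to get c = 111111011011011.


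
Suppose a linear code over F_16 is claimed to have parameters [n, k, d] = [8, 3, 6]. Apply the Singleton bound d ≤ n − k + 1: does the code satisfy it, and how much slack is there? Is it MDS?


Singleton RHS = n − k + 1 = 6, slack = 0, bound satisfied, MDS.

Singleton bound: d ≤ n − k + 1.
Here n = 8, k = 3, so n − k + 1 = 6.
Given d = 6, check d ≤ 6: YES.
Slack = (n − k + 1) − d = 0.
The code is MDS (slack = 0).
Description: the claimed parameters are [8, 3, 6]_16; such a code would be MDS (meets Singleton bound).


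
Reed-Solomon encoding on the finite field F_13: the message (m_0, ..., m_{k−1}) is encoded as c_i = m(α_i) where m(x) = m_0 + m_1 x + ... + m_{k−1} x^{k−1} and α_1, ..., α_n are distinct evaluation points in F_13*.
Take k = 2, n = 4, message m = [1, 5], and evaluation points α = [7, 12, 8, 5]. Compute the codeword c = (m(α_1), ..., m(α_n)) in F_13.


c = [10, 9, 2, 0]

Message polynomial: m(x) = 1 + 5·x (mod 13).
For each evaluation point α_i, compute m(α_i) mod 13:
  α_1 = 7: Horner steps 5 → 10, so m(7) = 10.
  α_2 = 12: Horner steps 5 → 9, so m(12) = 9.
  α_3 = 8: Horner steps 5 → 2, so m(8) = 2.
  α_4 = 5: Horner steps 5 → 0, so m(5) = 0.
Codeword c = [10, 9, 2, 0] ∈ F_13^4.


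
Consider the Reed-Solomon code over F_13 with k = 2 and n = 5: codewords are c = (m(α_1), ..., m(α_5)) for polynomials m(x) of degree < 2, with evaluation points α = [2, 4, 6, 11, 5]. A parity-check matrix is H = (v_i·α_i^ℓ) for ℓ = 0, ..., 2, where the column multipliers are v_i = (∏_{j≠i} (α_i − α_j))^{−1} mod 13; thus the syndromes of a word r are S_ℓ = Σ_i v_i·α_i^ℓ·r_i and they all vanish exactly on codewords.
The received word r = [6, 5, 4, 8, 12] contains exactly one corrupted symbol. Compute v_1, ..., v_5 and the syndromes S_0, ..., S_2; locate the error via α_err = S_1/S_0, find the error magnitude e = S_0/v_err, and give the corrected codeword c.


S = (8, 1, 5), error at position 5, error magnitude e = 1, c = [6, 5, 4, 8, 11].

Step 1: column multipliers v_i = (∏_{j≠i}(α_i − α_j))^{−1} mod 13.
  i = 1 (α = 2): (2−4)(2−6)(2−11)(2−5) = (−2)·(−4)·(−9)·(−3) = 216 ≡ 8, so v_1 = 8^{−1} = 5 (mod 13).
  i = 2 (α = 4): (4−2)(4−6)(4−11)(4−5) = 2·(−2)·(−7)·(−1) = −28 ≡ 11, so v_2 = 11^{−1} = 6 (mod 13).
  i = 3 (α = 6): (6−2)(6−4)(6−11)(6−5) = 4·2·(−5)·1 = −40 ≡ 12, so v_3 = 12^{−1} = 12 (mod 13).
  i = 4 (α = 11): (11−2)(11−4)(11−6)(11−5) = 9·7·5·6 = 1890 ≡ 5, so v_4 = 5^{−1} = 8 (mod 13).
  i = 5 (α = 5): (5−2)(5−4)(5−6)(5−11) = 3·1·(−1)·(−6) = 18 ≡ 5, so v_5 = 5^{−1} = 8 (mod 13).
  v = [5, 6, 12, 8, 8].
Step 2: syndromes of r = [6, 5, 4, 8, 12] (all sums mod 13).
  S_0 = Σ v_i r_i = 5·6 + 6·5 + 12·4 + 8·8 + 8·12 = 268 ≡ 8.
  S_1 = Σ v_i α_i r_i = 5·2·6 + 6·4·5 + 12·6·4 + 8·11·8 + 8·5·12 = 1652 ≡ 1.
  α_i^2 mod 13 = [4, 3, 10, 4, 12].
  S_2 = Σ v_i α_i^2 r_i = 5·4·6 + 6·3·5 + 12·10·4 + 8·4·8 + 8·12·12 = 2098 ≡ 5.
  S = (8, 1, 5) ≠ 0, so r is not a codeword (an error is present).
Step 3: locate the error. For a single error e at position i, S_ℓ = v_i·e·α_i^ℓ, so α_err = S_1/S_0.
  S_0^{−1} = 8^{−1} = 5 (mod 13), so α_err = 1·5 = 5 ≡ 5 = α_5. Error position i = 5.
  Consistency check: S_2/S_1 = 5·1 = 5 ≡ 5 = α_err ✓ (single-error assumption holds).
Step 4: error magnitude e = S_0/v_5 = S_0·∏_{j≠5}(α_5 − α_j) = 8·5 = 40 ≡ 1 (mod 13).
Step 5: correct position 5: c_5 = r_5 − e = 12 − 1 ≡ 11 (mod 13). Hence c = [6, 5, 4, 8, 11].
  Check: interpolating c through the α_i gives m(x) = 7 + 6·x (degree < 2) with m(α_i) = c_i for every i, so c is indeed a codeword.


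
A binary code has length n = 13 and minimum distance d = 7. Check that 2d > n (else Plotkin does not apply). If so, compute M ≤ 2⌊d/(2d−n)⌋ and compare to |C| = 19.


Plotkin bound M ≤ 14; given |C| = 19 > bound (violated).

Check applicability: 2d = 14, n = 13.
2d − n = 1 > 0, so Plotkin applies.
Compute d/(2d−n) = 7/1 ≈ 7.0000.
⌊d/(2d−n)⌋ = 7.
Plotkin bound: M ≤ 2·7 = 14.
Given |C| = 19, check: VIOLATED.
This |C| is above the Plotkin bound, so no binary code with n = 13, d = 7 and 19 codewords exists.


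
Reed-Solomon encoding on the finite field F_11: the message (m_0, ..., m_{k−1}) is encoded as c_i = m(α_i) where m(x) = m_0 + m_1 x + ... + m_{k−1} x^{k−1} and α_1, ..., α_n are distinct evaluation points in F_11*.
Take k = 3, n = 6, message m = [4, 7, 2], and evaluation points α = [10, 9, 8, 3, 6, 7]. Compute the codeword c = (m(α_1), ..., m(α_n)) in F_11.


c = [10, 9, 1, 10, 8, 8]

Message polynomial: m(x) = 4 + 7·x + 2·x^2 (mod 11).
For each evaluation point α_i, compute m(α_i) mod 11:
  α_1 = 10: Horner steps 2 → 5 → 10, so m(10) = 10.
  α_2 = 9: Horner steps 2 → 3 → 9, so m(9) = 9.
  α_3 = 8: Horner steps 2 → 1 → 1, so m(8) = 1.
  α_4 = 3: Horner steps 2 → 2 → 10, so m(3) = 10.
  α_5 = 6: Horner steps 2 → 8 → 8, so m(6) = 8.
  α_6 = 7: Horner steps 2 → 10 → 8, so m(7) = 8.
Codeword c = [10, 9, 1, 10, 8, 8] ∈ F_11^6.


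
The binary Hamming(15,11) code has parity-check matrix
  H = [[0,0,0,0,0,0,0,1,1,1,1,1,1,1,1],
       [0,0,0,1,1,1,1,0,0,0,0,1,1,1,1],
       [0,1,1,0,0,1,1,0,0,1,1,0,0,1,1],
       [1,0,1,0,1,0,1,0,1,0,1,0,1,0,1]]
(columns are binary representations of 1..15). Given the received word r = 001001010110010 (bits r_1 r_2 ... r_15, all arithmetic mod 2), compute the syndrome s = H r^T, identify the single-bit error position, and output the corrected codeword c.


s = (0, 0, 1, 0)^T, error position = 2, corrected codeword c = 011001010110010

Compute s = H r^T mod 2 one row at a time:
  s_1 = 1 + 0 + 1 + 1 + 0 + 0 + 1 + 0 = 4 ≡ 0 (mod 2).
  s_2 = 0 + 0 + 1 + 0 + 0 + 0 + 1 + 0 = 2 ≡ 0 (mod 2).
  s_3 = 0 + 1 + 1 + 0 + 1 + 1 + 1 + 0 = 5 ≡ 1 (mod 2).
  s_4 = 0 + 1 + 0 + 0 + 0 + 1 + 0 + 0 = 2 ≡ 0 (mod 2).
s = (0, 0, 1, 0)^T — this equals column 2 of H (binary 0010), so error is at position 2.
Correct: flip bit 2 of r = 001001010110010 to get c = 011001010110010.


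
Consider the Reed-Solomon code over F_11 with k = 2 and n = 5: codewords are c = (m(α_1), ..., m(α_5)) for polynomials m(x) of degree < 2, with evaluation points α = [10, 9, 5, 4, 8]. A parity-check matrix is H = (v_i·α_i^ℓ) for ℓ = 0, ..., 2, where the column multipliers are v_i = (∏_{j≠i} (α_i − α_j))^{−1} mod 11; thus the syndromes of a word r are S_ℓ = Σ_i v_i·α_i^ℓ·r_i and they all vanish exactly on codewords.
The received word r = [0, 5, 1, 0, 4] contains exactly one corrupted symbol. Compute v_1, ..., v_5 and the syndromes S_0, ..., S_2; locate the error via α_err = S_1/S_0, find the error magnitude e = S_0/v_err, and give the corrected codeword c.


S = (1, 10, 1), error at position 1, error magnitude e = 5, c = [6, 5, 1, 0, 4].

Step 1: column multipliers v_i = (∏_{j≠i}(α_i − α_j))^{−1} mod 11.
  i = 1 (α = 10): (10−9)(10−5)(10−4)(10−8) = 1·5·6·2 = 60 ≡ 5, so v_1 = 5^{−1} = 9 (mod 11).
  i = 2 (α = 9): (9−10)(9−5)(9−4)(9−8) = (−1)·4·5·1 = −20 ≡ 2, so v_2 = 2^{−1} = 6 (mod 11).
  i = 3 (α = 5): (5−10)(5−9)(5−4)(5−8) = (−5)·(−4)·1·(−3) = −60 ≡ 6, so v_3 = 6^{−1} = 2 (mod 11).
  i = 4 (α = 4): (4−10)(4−9)(4−5)(4−8) = (−6)·(−5)·(−1)·(−4) = 120 ≡ 10, so v_4 = 10^{−1} = 10 (mod 11).
  i = 5 (α = 8): (8−10)(8−9)(8−5)(8−4) = (−2)·(−1)·3·4 = 24 ≡ 2, so v_5 = 2^{−1} = 6 (mod 11).
  v = [9, 6, 2, 10, 6].
Step 2: syndromes of r = [0, 5, 1, 0, 4] (all sums mod 11).
  S_0 = Σ v_i r_i = 9·0 + 6·5 + 2·1 + 10·0 + 6·4 = 56 ≡ 1.
  S_1 = Σ v_i α_i r_i = 9·10·0 + 6·9·5 + 2·5·1 + 10·4·0 + 6·8·4 = 472 ≡ 10.
  α_i^2 mod 11 = [1, 4, 3, 5, 9].
  S_2 = Σ v_i α_i^2 r_i = 9·1·0 + 6·4·5 + 2·3·1 + 10·5·0 + 6·9·4 = 342 ≡ 1.
  S = (1, 10, 1) ≠ 0, so r is not a codeword (an error is present).
Step 3: locate the error. For a single error e at position i, S_ℓ = v_i·e·α_i^ℓ, so α_err = S_1/S_0.
  S_0^{−1} = 1^{−1} = 1 (mod 11), so α_err = 10·1 = 10 ≡ 10 = α_1. Error position i = 1.
  Consistency check: S_2/S_1 = 1·10 = 10 ≡ 10 = α_err ✓ (single-error assumption holds).
Step 4: error magnitude e = S_0/v_1 = S_0·∏_{j≠1}(α_1 − α_j) = 1·5 = 5 ≡ 5 (mod 11).
Step 5: correct position 1: c_1 = r_1 − e = 0 − 5 ≡ 6 (mod 11). Hence c = [6, 5, 1, 0, 4].
  Check: interpolating c through the α_i gives m(x) = 7 + 1·x (degree < 2) with m(α_i) = c_i for every i, so c is indeed a codeword.


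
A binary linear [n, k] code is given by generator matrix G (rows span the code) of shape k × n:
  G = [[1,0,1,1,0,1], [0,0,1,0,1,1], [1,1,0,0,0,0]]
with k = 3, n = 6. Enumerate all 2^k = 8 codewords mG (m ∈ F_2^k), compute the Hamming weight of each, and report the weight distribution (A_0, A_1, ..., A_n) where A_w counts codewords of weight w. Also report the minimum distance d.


Weight distribution: A_0 = 1, A_2 = 1, A_3 = 3, A_4 = 2, A_5 = 1. Minimum distance d = 2.

Enumerate all 2^3 = 8 messages m ∈ F_2^3.
For each, compute codeword c = mG in F_2^6, then tally its weight.
  m = 000 → c = 000000, weight = 0.
  m = 100 → c = 101101, weight = 4.
  m = 010 → c = 001011, weight = 3.
  m = 110 → c = 100110, weight = 3.
  m = 001 → c = 110000, weight = 2.
  m = 101 → c = 011101, weight = 4.
  m = 011 → c = 111011, weight = 5.
  m = 111 → c = 010110, weight = 3.
Tally weights:
  weight 0: 1 codewords.
  weight 2: 1 codewords.
  weight 3: 3 codewords.
  weight 4: 2 codewords.
  weight 5: 1 codewords.
Minimum distance d = smallest w > 0 with A_w > 0 = 2.
Sanity: Σ A_w = 8 = 2^3 = 8 ✓.


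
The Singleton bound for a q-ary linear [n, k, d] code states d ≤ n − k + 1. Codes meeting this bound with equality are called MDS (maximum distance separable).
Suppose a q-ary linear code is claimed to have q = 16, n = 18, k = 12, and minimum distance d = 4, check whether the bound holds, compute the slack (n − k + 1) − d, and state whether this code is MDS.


Singleton RHS = n − k + 1 = 7, slack = 3, bound satisfied, not MDS.

Singleton bound: d ≤ n − k + 1.
Here n = 18, k = 12, so n − k + 1 = 7.
Given d = 4, check d ≤ 7: YES.
Slack = (n − k + 1) − d = 3.
The code is NOT MDS (slack = 3 > 0).
Description: the claimed parameters are [18, 12, 4]_16; such a code would be non-MDS.


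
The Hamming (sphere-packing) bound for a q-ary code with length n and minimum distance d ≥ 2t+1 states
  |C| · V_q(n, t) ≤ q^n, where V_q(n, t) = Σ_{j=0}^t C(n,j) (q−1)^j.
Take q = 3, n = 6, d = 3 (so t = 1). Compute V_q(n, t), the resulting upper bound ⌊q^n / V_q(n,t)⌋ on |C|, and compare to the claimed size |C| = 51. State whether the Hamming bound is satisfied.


V_q(n, t) = 13, q^n = 729, Hamming bound = 56, |C| = 51 ≤ bound (satisfied).

Step 1: Compute V_q(n, t) = Σ_{j=0}^1 C(n, j) (q−1)^j.
  j = 0: C(6,0)·(2)^0 = 1·1 = 1.
  j = 1: C(6,1)·(2)^1 = 6·2 = 12.
  V_q(n, t) = 1 + 12 = 13.
Step 2: q^n = 3^6 = 729.
Step 3: Hamming bound ⌊q^n / V_q(n,t)⌋ = ⌊729/13⌋ = 56.
Step 4: Compare |C| = 51 to 56: satisfied.
The claimed |C| lies below the Hamming bound.


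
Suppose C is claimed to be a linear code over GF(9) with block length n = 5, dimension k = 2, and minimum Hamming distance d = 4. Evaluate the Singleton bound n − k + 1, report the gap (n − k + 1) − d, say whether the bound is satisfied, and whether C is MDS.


Singleton RHS = n − k + 1 = 4, slack = 0, bound satisfied, MDS.

Singleton bound: d ≤ n − k + 1.
Here n = 5, k = 2, so n − k + 1 = 4.
Given d = 4, check d ≤ 4: YES.
Slack = (n − k + 1) − d = 0.
The code is MDS (slack = 0).
Description: the claimed parameters are [5, 2, 4]_9; such a code would be MDS (meets Singleton bound).


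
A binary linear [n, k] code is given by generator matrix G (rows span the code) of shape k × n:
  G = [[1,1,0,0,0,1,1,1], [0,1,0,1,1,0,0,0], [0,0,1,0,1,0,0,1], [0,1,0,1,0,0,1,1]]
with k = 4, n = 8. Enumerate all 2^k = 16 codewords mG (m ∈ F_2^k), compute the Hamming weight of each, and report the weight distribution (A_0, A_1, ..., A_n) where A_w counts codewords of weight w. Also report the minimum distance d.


Weight distribution: A_0 = 1, A_2 = 1, A_3 = 4, A_4 = 3, A_5 = 4, A_6 = 3. Minimum distance d = 2.

Enumerate all 2^4 = 16 messages m ∈ F_2^4.
For each, compute codeword c = mG in F_2^8, then tally its weight.
  m = 0000 → c = 00000000, weight = 0.
  m = 1000 → c = 11000111, weight = 5.
  m = 0100 → c = 01011000, weight = 3.
  m = 1100 → c = 10011111, weight = 6.
  m = 0010 → c = 00101001, weight = 3.
  m = 1010 → c = 11101110, weight = 6.
  m = 0110 → c = 01110001, weight = 4.
  m = 1110 → c = 10110110, weight = 5.
  m = 0001 → c = 01010011, weight = 4.
  m = 1001 → c = 10010100, weight = 3.
  m = 0101 → c = 00001011, weight = 3.
  m = 1101 → c = 11001100, weight = 4.
  m = 0011 → c = 01111010, weight = 5.
  m = 1011 → c = 10111101, weight = 6.
  m = 0111 → c = 00100010, weight = 2.
  m = 1111 → c = 11100101, weight = 5.
Tally weights:
  weight 0: 1 codewords.
  weight 2: 1 codewords.
  weight 3: 4 codewords.
  weight 4: 3 codewords.
  weight 5: 4 codewords.
  weight 6: 3 codewords.
Minimum distance d = smallest w > 0 with A_w > 0 = 2.
Sanity: Σ A_w = 16 = 2^4 = 16 ✓.


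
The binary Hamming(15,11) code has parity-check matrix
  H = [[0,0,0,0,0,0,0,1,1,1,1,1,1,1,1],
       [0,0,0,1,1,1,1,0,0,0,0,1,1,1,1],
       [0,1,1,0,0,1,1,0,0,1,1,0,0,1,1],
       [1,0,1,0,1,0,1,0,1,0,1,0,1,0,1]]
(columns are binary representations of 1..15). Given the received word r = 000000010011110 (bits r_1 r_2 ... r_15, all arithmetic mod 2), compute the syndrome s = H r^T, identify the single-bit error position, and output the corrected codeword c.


s = (1, 1, 0, 0)^T, error position = 12, corrected codeword c = 000000010010110

Compute s = H r^T mod 2 one row at a time:
  s_1 = 1 + 0 + 0 + 1 + 1 + 1 + 1 + 0 = 5 ≡ 1 (mod 2).
  s_2 = 0 + 0 + 0 + 0 + 1 + 1 + 1 + 0 = 3 ≡ 1 (mod 2).
  s_3 = 0 + 0 + 0 + 0 + 0 + 1 + 1 + 0 = 2 ≡ 0 (mod 2).
  s_4 = 0 + 0 + 0 + 0 + 0 + 1 + 1 + 0 = 2 ≡ 0 (mod 2).
s = (1, 1, 0, 0)^T — this equals column 12 of H (binary 1100), so error is at position 12.
Correct: flip bit 12 of r = 000000010011110 to get c = 000000010010110.


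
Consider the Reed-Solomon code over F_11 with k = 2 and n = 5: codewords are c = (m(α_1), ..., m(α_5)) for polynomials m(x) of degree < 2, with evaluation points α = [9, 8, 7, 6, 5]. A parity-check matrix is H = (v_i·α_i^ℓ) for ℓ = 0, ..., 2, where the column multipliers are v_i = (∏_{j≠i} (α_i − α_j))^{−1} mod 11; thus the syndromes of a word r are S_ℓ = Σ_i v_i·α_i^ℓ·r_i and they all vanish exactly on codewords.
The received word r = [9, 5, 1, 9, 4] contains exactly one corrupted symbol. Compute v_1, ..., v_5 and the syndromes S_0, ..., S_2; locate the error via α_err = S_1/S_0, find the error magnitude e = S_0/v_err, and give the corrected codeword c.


S = (9, 10, 5), error at position 4, error magnitude e = 1, c = [9, 5, 1, 8, 4].

Step 1: column multipliers v_i = (∏_{j≠i}(α_i − α_j))^{−1} mod 11.
  i = 1 (α = 9): (9−8)(9−7)(9−6)(9−5) = 1·2·3·4 = 24 ≡ 2, so v_1 = 2^{−1} = 6 (mod 11).
  i = 2 (α = 8): (8−9)(8−7)(8−6)(8−5) = (−1)·1·2·3 = −6 ≡ 5, so v_2 = 5^{−1} = 9 (mod 11).
  i = 3 (α = 7): (7−9)(7−8)(7−6)(7−5) = (−2)·(−1)·1·2 = 4 ≡ 4, so v_3 = 4^{−1} = 3 (mod 11).
  i = 4 (α = 6): (6−9)(6−8)(6−7)(6−5) = (−3)·(−2)·(−1)·1 = −6 ≡ 5, so v_4 = 5^{−1} = 9 (mod 11).
  i = 5 (α = 5): (5−9)(5−8)(5−7)(5−6) = (−4)·(−3)·(−2)·(−1) = 24 ≡ 2, so v_5 = 2^{−1} = 6 (mod 11).
  v = [6, 9, 3, 9, 6].
Step 2: syndromes of r = [9, 5, 1, 9, 4] (all sums mod 11).
  S_0 = Σ v_i r_i = 6·9 + 9·5 + 3·1 + 9·9 + 6·4 = 207 ≡ 9.
  S_1 = Σ v_i α_i r_i = 6·9·9 + 9·8·5 + 3·7·1 + 9·6·9 + 6·5·4 = 1473 ≡ 10.
  α_i^2 mod 11 = [4, 9, 5, 3, 3].
  S_2 = Σ v_i α_i^2 r_i = 6·4·9 + 9·9·5 + 3·5·1 + 9·3·9 + 6·3·4 = 951 ≡ 5.
  S = (9, 10, 5) ≠ 0, so r is not a codeword (an error is present).
Step 3: locate the error. For a single error e at position i, S_ℓ = v_i·e·α_i^ℓ, so α_err = S_1/S_0.
  S_0^{−1} = 9^{−1} = 5 (mod 11), so α_err = 10·5 = 50 ≡ 6 = α_4. Error position i = 4.
  Consistency check: S_2/S_1 = 5·10 = 50 ≡ 6 = α_err ✓ (single-error assumption holds).
Step 4: error magnitude e = S_0/v_4 = S_0·∏_{j≠4}(α_4 − α_j) = 9·5 = 45 ≡ 1 (mod 11).
Step 5: correct position 4: c_4 = r_4 − e = 9 − 1 ≡ 8 (mod 11). Hence c = [9, 5, 1, 8, 4].
  Check: interpolating c through the α_i gives m(x) = 6 + 4·x (degree < 2) with m(α_i) = c_i for every i, so c is indeed a codeword.


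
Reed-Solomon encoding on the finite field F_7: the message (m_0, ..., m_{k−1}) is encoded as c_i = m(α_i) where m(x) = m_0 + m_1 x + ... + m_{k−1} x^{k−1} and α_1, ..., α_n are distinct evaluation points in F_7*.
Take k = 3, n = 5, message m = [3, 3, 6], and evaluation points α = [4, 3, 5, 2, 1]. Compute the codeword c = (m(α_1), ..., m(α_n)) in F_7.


c = [6, 3, 0, 5, 5]

Message polynomial: m(x) = 3 + 3·x + 6·x^2 (mod 7).
For each evaluation point α_i, compute m(α_i) mod 7:
  α_1 = 4: Horner steps 6 → 6 → 6, so m(4) = 6.
  α_2 = 3: Horner steps 6 → 0 → 3, so m(3) = 3.
  α_3 = 5: Horner steps 6 → 5 → 0, so m(5) = 0.
  α_4 = 2: Horner steps 6 → 1 → 5, so m(2) = 5.
  α_5 = 1: Horner steps 6 → 2 → 5, so m(1) = 5.
Codeword c = [6, 3, 0, 5, 5] ∈ F_7^5.


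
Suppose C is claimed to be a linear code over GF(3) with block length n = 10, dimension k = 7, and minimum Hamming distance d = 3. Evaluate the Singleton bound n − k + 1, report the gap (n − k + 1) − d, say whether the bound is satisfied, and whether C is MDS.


Singleton RHS = n − k + 1 = 4, slack = 1, bound satisfied, not MDS.

Singleton bound: d ≤ n − k + 1.
Here n = 10, k = 7, so n − k + 1 = 4.
Given d = 3, check d ≤ 4: YES.
Slack = (n − k + 1) − d = 1.
The code is NOT MDS (slack = 1 > 0).
Description: the claimed parameters are [10, 7, 3]_3; such a code would be non-MDS.


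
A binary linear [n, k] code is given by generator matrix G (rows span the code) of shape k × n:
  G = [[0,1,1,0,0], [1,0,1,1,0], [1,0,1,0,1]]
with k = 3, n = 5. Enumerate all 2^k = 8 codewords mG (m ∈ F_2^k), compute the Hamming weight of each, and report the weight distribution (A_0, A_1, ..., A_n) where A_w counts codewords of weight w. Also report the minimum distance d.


Weight distribution: A_0 = 1, A_2 = 2, A_3 = 4, A_4 = 1. Minimum distance d = 2.

Enumerate all 2^3 = 8 messages m ∈ F_2^3.
For each, compute codeword c = mG in F_2^5, then tally its weight.
  m = 000 → c = 00000, weight = 0.
  m = 100 → c = 01100, weight = 2.
  m = 010 → c = 10110, weight = 3.
  m = 110 → c = 11010, weight = 3.
  m = 001 → c = 10101, weight = 3.
  m = 101 → c = 11001, weight = 3.
  m = 011 → c = 00011, weight = 2.
  m = 111 → c = 01111, weight = 4.
Tally weights:
  weight 0: 1 codewords.
  weight 2: 2 codewords.
  weight 3: 4 codewords.
  weight 4: 1 codewords.
Minimum distance d = smallest w > 0 with A_w > 0 = 2.
Sanity: Σ A_w = 8 = 2^3 = 8 ✓.


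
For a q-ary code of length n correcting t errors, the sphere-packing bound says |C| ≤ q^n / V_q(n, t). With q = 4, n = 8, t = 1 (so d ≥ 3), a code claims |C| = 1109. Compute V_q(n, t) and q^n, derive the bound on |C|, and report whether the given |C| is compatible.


V_q(n, t) = 25, q^n = 65536, Hamming bound = 2621, |C| = 1109 ≤ bound (satisfied).

Step 1: Compute V_q(n, t) = Σ_{j=0}^1 C(n, j) (q−1)^j.
  j = 0: C(8,0)·(3)^0 = 1·1 = 1.
  j = 1: C(8,1)·(3)^1 = 8·3 = 24.
  V_q(n, t) = 1 + 24 = 25.
Step 2: q^n = 4^8 = 65536.
Step 3: Hamming bound ⌊q^n / V_q(n,t)⌋ = ⌊65536/25⌋ = 2621.
Step 4: Compare |C| = 1109 to 2621: satisfied.
The claimed |C| lies below the Hamming bound.


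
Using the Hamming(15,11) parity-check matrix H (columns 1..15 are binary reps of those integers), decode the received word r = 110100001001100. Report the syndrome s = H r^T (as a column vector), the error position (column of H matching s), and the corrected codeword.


s = (1, 1, 1, 1)^T, error position = 15, corrected codeword c = 110100001001101

Compute s = H r^T mod 2 one row at a time:
  s_1 = 0 + 1 + 0 + 0 + 1 + 1 + 0 + 0 = 3 ≡ 1 (mod 2).
  s_2 = 1 + 0 + 0 + 0 + 1 + 1 + 0 + 0 = 3 ≡ 1 (mod 2).
  s_3 = 1 + 0 + 0 + 0 + 0 + 0 + 0 + 0 = 1 ≡ 1 (mod 2).
  s_4 = 1 + 0 + 0 + 0 + 1 + 0 + 1 + 0 = 3 ≡ 1 (mod 2).
s = (1, 1, 1, 1)^T — this equals column 15 of H (binary 1111), so error is at position 15.
Correct: flip bit 15 of r = 110100001001100 to get c = 110100001001101.


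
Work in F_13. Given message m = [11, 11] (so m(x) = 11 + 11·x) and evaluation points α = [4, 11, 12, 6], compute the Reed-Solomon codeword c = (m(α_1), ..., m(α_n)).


c = [3, 2, 0, 12]

Message polynomial: m(x) = 11 + 11·x (mod 13).
For each evaluation point α_i, compute m(α_i) mod 13:
  α_1 = 4: Horner steps 11 → 3, so m(4) = 3.
  α_2 = 11: Horner steps 11 → 2, so m(11) = 2.
  α_3 = 12: Horner steps 11 → 0, so m(12) = 0.
  α_4 = 6: Horner steps 11 → 12, so m(6) = 12.
Codeword c = [3, 2, 0, 12] ∈ F_13^4.


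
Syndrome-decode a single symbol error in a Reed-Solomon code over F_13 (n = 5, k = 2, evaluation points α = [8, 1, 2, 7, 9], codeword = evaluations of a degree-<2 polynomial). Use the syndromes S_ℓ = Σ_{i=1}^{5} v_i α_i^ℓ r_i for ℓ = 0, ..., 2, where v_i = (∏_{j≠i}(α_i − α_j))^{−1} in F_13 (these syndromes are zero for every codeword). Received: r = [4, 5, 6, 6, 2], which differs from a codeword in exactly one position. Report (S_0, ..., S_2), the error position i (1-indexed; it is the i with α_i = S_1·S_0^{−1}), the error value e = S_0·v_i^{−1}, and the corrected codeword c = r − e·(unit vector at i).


S = (5, 10, 7), error at position 3, error magnitude e = 3, c = [4, 5, 3, 6, 2].

Step 1: column multipliers v_i = (∏_{j≠i}(α_i − α_j))^{−1} mod 13.
  i = 1 (α = 8): (8−1)(8−2)(8−7)(8−9) = 7·6·1·(−1) = −42 ≡ 10, so v_1 = 10^{−1} = 4 (mod 13).
  i = 2 (α = 1): (1−8)(1−2)(1−7)(1−9) = (−7)·(−1)·(−6)·(−8) = 336 ≡ 11, so v_2 = 11^{−1} = 6 (mod 13).
  i = 3 (α = 2): (2−8)(2−1)(2−7)(2−9) = (−6)·1·(−5)·(−7) = −210 ≡ 11, so v_3 = 11^{−1} = 6 (mod 13).
  i = 4 (α = 7): (7−8)(7−1)(7−2)(7−9) = (−1)·6·5·(−2) = 60 ≡ 8, so v_4 = 8^{−1} = 5 (mod 13).
  i = 5 (α = 9): (9−8)(9−1)(9−2)(9−7) = 1·8·7·2 = 112 ≡ 8, so v_5 = 8^{−1} = 5 (mod 13).
  v = [4, 6, 6, 5, 5].
Step 2: syndromes of r = [4, 5, 6, 6, 2] (all sums mod 13).
  S_0 = Σ v_i r_i = 4·4 + 6·5 + 6·6 + 5·6 + 5·2 = 122 ≡ 5.
  S_1 = Σ v_i α_i r_i = 4·8·4 + 6·1·5 + 6·2·6 + 5·7·6 + 5·9·2 = 530 ≡ 10.
  α_i^2 mod 13 = [12, 1, 4, 10, 3].
  S_2 = Σ v_i α_i^2 r_i = 4·12·4 + 6·1·5 + 6·4·6 + 5·10·6 + 5·3·2 = 696 ≡ 7.
  S = (5, 10, 7) ≠ 0, so r is not a codeword (an error is present).
Step 3: locate the error. For a single error e at position i, S_ℓ = v_i·e·α_i^ℓ, so α_err = S_1/S_0.
  S_0^{−1} = 5^{−1} = 8 (mod 13), so α_err = 10·8 = 80 ≡ 2 = α_3. Error position i = 3.
  Consistency check: S_2/S_1 = 7·4 = 28 ≡ 2 = α_err ✓ (single-error assumption holds).
Step 4: error magnitude e = S_0/v_3 = S_0·∏_{j≠3}(α_3 − α_j) = 5·11 = 55 ≡ 3 (mod 13).
Step 5: correct position 3: c_3 = r_3 − e = 6 − 3 ≡ 3 (mod 13). Hence c = [4, 5, 3, 6, 2].
  Check: interpolating c through the α_i gives m(x) = 7 + 11·x (degree < 2) with m(α_i) = c_i for every i, so c is indeed a codeword.


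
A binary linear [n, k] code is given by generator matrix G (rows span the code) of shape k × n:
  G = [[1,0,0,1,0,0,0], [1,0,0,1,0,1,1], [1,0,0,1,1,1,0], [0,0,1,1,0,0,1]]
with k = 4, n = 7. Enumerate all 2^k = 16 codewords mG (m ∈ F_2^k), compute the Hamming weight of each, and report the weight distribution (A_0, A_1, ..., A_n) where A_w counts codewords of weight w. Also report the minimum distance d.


Weight distribution: A_0 = 1, A_2 = 4, A_3 = 6, A_4 = 3, A_5 = 2. Minimum distance d = 2.

Enumerate all 2^4 = 16 messages m ∈ F_2^4.
For each, compute codeword c = mG in F_2^7, then tally its weight.
  m = 0000 → c = 0000000, weight = 0.
  m = 1000 → c = 1001000, weight = 2.
  m = 0100 → c = 1001011, weight = 4.
  m = 1100 → c = 0000011, weight = 2.
  m = 0010 → c = 1001110, weight = 4.
  m = 1010 → c = 0000110, weight = 2.
  m = 0110 → c = 0000101, weight = 2.
  m = 1110 → c = 1001101, weight = 4.
  m = 0001 → c = 0011001, weight = 3.
  m = 1001 → c = 1010001, weight = 3.
  m = 0101 → c = 1010010, weight = 3.
  m = 1101 → c = 0011010, weight = 3.
  m = 0011 → c = 1010111, weight = 5.
  m = 1011 → c = 0011111, weight = 5.
  m = 0111 → c = 0011100, weight = 3.
  m = 1111 → c = 1010100, weight = 3.
Tally weights:
  weight 0: 1 codewords.
  weight 2: 4 codewords.
  weight 3: 6 codewords.
  weight 4: 3 codewords.
  weight 5: 2 codewords.
Minimum distance d = smallest w > 0 with A_w > 0 = 2.
Sanity: Σ A_w = 16 = 2^4 = 16 ✓.
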